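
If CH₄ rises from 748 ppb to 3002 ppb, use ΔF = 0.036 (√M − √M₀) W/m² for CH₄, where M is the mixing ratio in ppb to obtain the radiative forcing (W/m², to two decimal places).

CH₄: 0.036 × (√3002 − √748) = 0.036 × (54.7905 − 27.3496) = 0.036 × 27.4409 = 0.9879 W/m².

ΔF = 0.99 W/m²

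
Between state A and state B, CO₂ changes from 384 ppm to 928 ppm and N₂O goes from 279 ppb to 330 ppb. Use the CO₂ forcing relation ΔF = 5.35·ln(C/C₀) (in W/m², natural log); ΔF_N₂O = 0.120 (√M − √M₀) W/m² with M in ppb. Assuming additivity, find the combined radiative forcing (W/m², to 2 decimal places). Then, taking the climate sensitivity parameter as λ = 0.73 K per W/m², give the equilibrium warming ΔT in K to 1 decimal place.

ΔF = 4.90 W/m²; ΔT = 3.6 K

CO₂: 5.35 × ln(928/384) = 5.35 × ln(2.41667) = 5.35 × 0.88239 = 4.7208 W/m².
N₂O: 0.120 × (√330 − √279) = 0.120 × (18.1659 − 16.7033) = 0.120 × 1.4626 = 0.1755 W/m².
Total ΔF = 4.7208 + 0.1755 = 4.8963 W/m².
ΔT = λ ΔF = 0.73 × 4.90 = 3.5770 K.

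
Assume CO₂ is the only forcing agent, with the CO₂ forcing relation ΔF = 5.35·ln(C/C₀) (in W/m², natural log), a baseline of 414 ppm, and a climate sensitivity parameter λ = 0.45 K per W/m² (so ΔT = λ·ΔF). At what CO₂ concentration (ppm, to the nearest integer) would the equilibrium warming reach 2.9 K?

Required forcing: ΔF = ΔT/λ = 2.9/0.45 = 6.4444 W/m².
Then ln(C/414) = ΔF/5.35 = 6.4444/5.35 = 1.20456.
So C = 414 × e^1.20456 = 414 × 3.33529 = 1380.81 ppm.

C ≈ 1381 ppm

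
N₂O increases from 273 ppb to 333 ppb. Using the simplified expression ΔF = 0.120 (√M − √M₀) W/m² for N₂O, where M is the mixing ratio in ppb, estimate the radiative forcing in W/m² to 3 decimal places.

N₂O: 0.120 × (√333 − √273) = 0.120 × (18.2483 − 16.5227) = 0.120 × 1.7256 = 0.2071 W/m².

ΔF = 0.207 W/m²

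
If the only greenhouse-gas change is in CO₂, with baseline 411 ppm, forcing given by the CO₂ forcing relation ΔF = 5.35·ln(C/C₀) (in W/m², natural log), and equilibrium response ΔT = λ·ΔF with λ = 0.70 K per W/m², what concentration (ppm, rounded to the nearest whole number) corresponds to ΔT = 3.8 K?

C ≈ 1134 ppm

Required forcing: ΔF = ΔT/λ = 3.8/0.70 = 5.4286 W/m².
Then ln(C/411) = ΔF/5.35 = 5.4286/5.35 = 1.01469.
So C = 411 × e^1.01469 = 411 × 2.75851 = 1133.75 ppm.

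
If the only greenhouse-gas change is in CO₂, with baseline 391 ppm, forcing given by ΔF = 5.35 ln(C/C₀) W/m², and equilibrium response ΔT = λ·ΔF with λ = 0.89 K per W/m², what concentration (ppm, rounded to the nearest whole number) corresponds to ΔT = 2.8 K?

C ≈ 704 ppm

Required forcing: ΔF = ΔT/λ = 2.8/0.89 = 3.1461 W/m².
Then ln(C/391) = ΔF/5.35 = 3.1461/5.35 = 0.58806.
So C = 391 × e^0.58806 = 391 × 1.80049 = 703.99 ppm.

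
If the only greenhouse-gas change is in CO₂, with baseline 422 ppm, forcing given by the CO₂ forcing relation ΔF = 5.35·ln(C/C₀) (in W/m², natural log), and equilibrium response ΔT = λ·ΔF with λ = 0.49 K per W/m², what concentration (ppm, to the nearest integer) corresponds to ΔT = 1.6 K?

Required forcing: ΔF = ΔT/λ = 1.6/0.49 = 3.2653 W/m².
Then ln(C/422) = ΔF/5.35 = 3.2653/5.35 = 0.61034.
So C = 422 × e^0.61034 = 422 × 1.84106 = 776.93 ppm.

C ≈ 777 ppm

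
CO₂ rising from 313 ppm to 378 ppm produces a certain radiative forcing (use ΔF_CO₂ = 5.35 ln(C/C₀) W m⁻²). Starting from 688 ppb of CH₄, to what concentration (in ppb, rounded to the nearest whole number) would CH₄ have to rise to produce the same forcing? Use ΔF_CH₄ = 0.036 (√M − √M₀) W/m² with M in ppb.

CO₂ forcing: 5.35 × ln(378/313) = 5.35 × 0.188691 = 1.00950 W/m².
Set 0.036(√M − √688) = 1.00950: √M = 1.00950/0.036 + √688 = 28.0417 + 26.2298 = 54.2715.
M = (54.2715)² = 2945.40 ppb.

M ≈ 2945 ppb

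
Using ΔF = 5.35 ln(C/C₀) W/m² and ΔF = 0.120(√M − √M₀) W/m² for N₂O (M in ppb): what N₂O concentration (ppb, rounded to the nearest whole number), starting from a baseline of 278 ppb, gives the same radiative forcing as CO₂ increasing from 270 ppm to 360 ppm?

CO₂ forcing: 5.35 × ln(360/270) = 5.35 × 0.287682 = 1.53910 W/m².
Set 0.120(√M − √278) = 1.53910: √M = 1.53910/0.120 + √278 = 12.8258 + 16.6733 = 29.4991.
M = (29.4991)² = 870.20 ppb.

M ≈ 870 ppb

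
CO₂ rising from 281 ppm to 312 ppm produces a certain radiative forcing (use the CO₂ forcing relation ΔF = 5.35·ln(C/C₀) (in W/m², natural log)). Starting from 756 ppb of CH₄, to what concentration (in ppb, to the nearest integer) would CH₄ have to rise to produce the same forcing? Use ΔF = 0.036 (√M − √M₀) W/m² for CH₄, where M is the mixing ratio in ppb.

CO₂ forcing: 5.35 × ln(312/281) = 5.35 × 0.104649 = 0.55987 W/m².
Set 0.036(√M − √756) = 0.55987: √M = 0.55987/0.036 + √756 = 15.5519 + 27.4955 = 43.0474.
M = (43.0474)² = 1853.08 ppb.

M ≈ 1853 ppb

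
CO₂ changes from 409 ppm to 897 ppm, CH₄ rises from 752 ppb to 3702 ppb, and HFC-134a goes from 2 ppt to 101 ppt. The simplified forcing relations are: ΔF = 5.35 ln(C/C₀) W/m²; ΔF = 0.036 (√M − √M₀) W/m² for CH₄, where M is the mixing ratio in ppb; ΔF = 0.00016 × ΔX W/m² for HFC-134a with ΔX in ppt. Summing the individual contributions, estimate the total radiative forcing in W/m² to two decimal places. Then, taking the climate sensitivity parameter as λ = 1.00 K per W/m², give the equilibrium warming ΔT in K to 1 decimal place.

ΔF = 5.42 W/m²; ΔT = 5.4 K

CO₂: 5.35 × ln(897/409) = 5.35 × ln(2.19315) = 5.35 × 0.78534 = 4.2016 W/m².
CH₄: 0.036 × (√3702 − √752) = 0.036 × (60.8441 − 27.4226) = 0.036 × 33.4215 = 1.2032 W/m².
HFC-134a: ΔF = 0.00016 × (101 − 2) = 0.00016 × 99 = 0.0158 W/m².
Total ΔF = 4.2016 + 1.2032 + 0.0158 = 5.4206 W/m².
ΔT = λ ΔF = 1.00 × 5.42 = 5.4200 K.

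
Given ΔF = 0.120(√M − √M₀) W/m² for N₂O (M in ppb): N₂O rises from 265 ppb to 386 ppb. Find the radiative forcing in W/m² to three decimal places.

N₂O: 0.120 × (√386 − √265) = 0.120 × (19.6469 − 16.2788) = 0.120 × 3.3681 = 0.4042 W/m².

ΔF = 0.404 W/m²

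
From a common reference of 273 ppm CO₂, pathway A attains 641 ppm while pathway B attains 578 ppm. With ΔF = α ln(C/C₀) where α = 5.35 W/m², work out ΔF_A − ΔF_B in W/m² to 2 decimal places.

ΔF_A − ΔF_B = 0.55 W/m²

ΔF_A = 5.35 ln(641/273) = 5.35 × 0.85356 = 4.5665 W/m².
ΔF_B = 5.35 ln(578/273) = 5.35 × 0.75010 = 4.0130 W/m².
Difference: 4.5665 − 4.0130 = 0.5535 W/m².
(Equivalently, ΔF_A − ΔF_B = 5.35 ln(641/578) = 5.35 × 0.10346 = 0.5535 W/m².)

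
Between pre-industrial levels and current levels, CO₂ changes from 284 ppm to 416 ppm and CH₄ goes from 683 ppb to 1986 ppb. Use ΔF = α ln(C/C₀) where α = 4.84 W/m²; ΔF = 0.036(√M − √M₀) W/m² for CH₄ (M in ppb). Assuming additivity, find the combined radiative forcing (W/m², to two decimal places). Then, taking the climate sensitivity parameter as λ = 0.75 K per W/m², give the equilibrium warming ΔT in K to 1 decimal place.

ΔF = 2.51 W/m²; ΔT = 1.9 K

CO₂: 4.84 × ln(416/284) = 4.84 × ln(1.46479) = 4.84 × 0.38171 = 1.8475 W/m².
CH₄: 0.036 × (√1986 − √683) = 0.036 × (44.5646 − 26.1343) = 0.036 × 18.4303 = 0.6635 W/m².
Total ΔF = 1.8475 + 0.6635 = 2.5110 W/m².
ΔT = λ ΔF = 0.75 × 2.51 = 1.8825 K.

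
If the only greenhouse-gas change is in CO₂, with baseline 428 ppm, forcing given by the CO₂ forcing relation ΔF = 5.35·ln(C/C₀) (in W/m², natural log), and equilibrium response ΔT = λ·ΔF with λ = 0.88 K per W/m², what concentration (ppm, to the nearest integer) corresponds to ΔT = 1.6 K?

C ≈ 601 ppm

Required forcing: ΔF = ΔT/λ = 1.6/0.88 = 1.8182 W/m².
Then ln(C/428) = ΔF/5.35 = 1.8182/5.35 = 0.33985.
So C = 428 × e^0.33985 = 428 × 1.40474 = 601.23 ppm.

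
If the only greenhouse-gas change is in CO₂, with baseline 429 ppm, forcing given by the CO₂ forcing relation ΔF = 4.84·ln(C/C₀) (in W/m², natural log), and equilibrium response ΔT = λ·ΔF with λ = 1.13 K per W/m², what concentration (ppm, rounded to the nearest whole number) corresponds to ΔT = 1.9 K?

Required forcing: ΔF = ΔT/λ = 1.9/1.13 = 1.6814 W/m².
Then ln(C/429) = ΔF/4.84 = 1.6814/4.84 = 0.34740.
So C = 429 × e^0.34740 = 429 × 1.41538 = 607.20 ppm.

C ≈ 607 ppm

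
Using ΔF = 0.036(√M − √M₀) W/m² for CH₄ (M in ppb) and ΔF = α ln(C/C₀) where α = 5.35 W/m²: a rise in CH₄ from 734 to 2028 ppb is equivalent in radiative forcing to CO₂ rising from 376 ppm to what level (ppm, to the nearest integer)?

C ≈ 424 ppm

CH₄ forcing: 0.036 × (√2028 − √734) = 0.036 × (45.0333 − 27.0924) = 0.036 × 17.9409 = 0.64587 W/m².
Set 5.35 ln(C/376) = 0.64587: ln(C/376) = 0.64587/5.35 = 0.12072, so C = 376 × e^0.12072 = 376 × 1.12831 = 424.24 ppm.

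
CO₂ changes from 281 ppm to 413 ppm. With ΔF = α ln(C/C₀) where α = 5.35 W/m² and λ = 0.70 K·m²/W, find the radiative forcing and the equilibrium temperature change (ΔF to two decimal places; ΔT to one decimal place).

ΔF = 2.06 W/m²; ΔT = 1.4 K

CO₂: 5.35 × ln(413/281) = 5.35 × ln(1.46975) = 5.35 × 0.38509 = 2.0602 W/m².
ΔT = λ ΔF = 0.70 × 2.06 = 1.4420 K.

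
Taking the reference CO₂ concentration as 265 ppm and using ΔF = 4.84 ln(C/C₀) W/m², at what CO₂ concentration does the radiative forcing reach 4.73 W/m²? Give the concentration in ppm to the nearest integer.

Set 4.84 ln(C/265) = 4.73, so ln(C/265) = 4.73/4.84 = 0.97727.
Then C/265 = e^0.97727 = 2.65719, giving C = 265 × 2.65719 = 704.16 ppm.

C ≈ 704 ppm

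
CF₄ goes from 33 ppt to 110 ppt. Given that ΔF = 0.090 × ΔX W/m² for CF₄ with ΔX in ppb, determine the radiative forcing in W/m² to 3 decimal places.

CF₄: Δ = 110 − 33 = 77 ppt = 0.077 ppb; ΔF = 0.090 × 0.077 = 0.0069 W/m².

ΔF = 0.007 W/m²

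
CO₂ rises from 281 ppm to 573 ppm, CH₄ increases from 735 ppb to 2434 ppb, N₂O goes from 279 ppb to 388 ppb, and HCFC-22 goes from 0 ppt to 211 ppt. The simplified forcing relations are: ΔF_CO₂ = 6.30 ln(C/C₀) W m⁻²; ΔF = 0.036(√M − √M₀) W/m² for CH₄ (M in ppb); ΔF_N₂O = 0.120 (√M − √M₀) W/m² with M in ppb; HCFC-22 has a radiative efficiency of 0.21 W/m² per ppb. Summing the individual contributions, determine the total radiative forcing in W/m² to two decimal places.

ΔF = 5.69 W/m²

CO₂: 6.30 × ln(573/281) = 6.30 × ln(2.03915) = 6.30 × 0.71253 = 4.4889 W/m².
CH₄: 0.036 × (√2434 − √735) = 0.036 × (49.3356 − 27.1109) = 0.036 × 22.2247 = 0.8001 W/m².
N₂O: 0.120 × (√388 − √279) = 0.120 × (19.6977 − 16.7033) = 0.120 × 2.9944 = 0.3593 W/m².
HCFC-22: Δ = 211 − 0 = 211 ppt = 0.211 ppb; ΔF = 0.21 × 0.211 = 0.0443 W/m².
Total ΔF = 4.4889 + 0.8001 + 0.3593 + 0.0443 = 5.6926 W/m².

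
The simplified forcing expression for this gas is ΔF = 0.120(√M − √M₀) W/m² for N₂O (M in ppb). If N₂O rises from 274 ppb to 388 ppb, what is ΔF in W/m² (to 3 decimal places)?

N₂O: 0.120 × (√388 − √274) = 0.120 × (19.6977 − 16.5529) = 0.120 × 3.1448 = 0.3774 W/m².

ΔF = 0.377 W/m²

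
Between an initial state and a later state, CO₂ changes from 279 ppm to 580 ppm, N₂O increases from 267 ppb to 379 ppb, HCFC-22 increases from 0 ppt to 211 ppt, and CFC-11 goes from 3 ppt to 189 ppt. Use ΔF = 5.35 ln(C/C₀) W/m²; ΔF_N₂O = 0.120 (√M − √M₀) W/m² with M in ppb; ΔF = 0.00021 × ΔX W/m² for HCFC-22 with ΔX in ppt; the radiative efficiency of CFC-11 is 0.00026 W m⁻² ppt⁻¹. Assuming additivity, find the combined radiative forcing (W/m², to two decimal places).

ΔF = 4.38 W/m²

CO₂: 5.35 × ln(580/279) = 5.35 × ln(2.07885) = 5.35 × 0.73181 = 3.9152 W/m².
N₂O: 0.120 × (√379 − √267) = 0.120 × (19.4679 − 16.3401) = 0.120 × 3.1278 = 0.3753 W/m².
HCFC-22: ΔF = 0.00021 × (211 − 0) = 0.00021 × 211 = 0.0443 W/m².
CFC-11: ΔF = 0.00026 × (189 − 3) = 0.00026 × 186 = 0.0484 W/m².
Total ΔF = 3.9152 + 0.3753 + 0.0443 + 0.0484 = 4.3832 W/m².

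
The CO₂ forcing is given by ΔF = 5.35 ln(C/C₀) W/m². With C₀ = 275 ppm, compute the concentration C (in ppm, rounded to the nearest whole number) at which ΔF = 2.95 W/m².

Set 5.35 ln(C/275) = 2.95, so ln(C/275) = 2.95/5.35 = 0.55140.
Then C/275 = e^0.55140 = 1.73568, giving C = 275 × 1.73568 = 477.31 ppm.

C ≈ 477 ppm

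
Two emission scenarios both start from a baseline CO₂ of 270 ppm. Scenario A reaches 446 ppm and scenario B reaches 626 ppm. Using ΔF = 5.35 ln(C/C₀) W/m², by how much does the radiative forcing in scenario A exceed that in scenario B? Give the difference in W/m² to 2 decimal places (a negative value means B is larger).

ΔF_A − ΔF_B = -1.81 W/m²

ΔF_A = 5.35 ln(446/270) = 5.35 × 0.50190 = 2.6852 W/m².
ΔF_B = 5.35 ln(626/270) = 5.35 × 0.84093 = 4.4990 W/m².
Difference: 2.6852 − 4.4990 = -1.8138 W/m².
(Equivalently, ΔF_A − ΔF_B = 5.35 ln(446/626) = 5.35 × -0.33903 = -1.8138 W/m².)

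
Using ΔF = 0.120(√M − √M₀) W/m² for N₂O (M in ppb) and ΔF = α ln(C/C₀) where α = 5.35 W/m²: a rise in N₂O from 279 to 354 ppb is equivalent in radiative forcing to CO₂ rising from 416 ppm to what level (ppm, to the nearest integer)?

N₂O forcing: 0.120 × (√354 − √279) = 0.120 × (18.8149 − 16.7033) = 0.120 × 2.1116 = 0.25339 W/m².
Set 5.35 ln(C/416) = 0.25339: ln(C/416) = 0.25339/5.35 = 0.04736, so C = 416 × e^0.04736 = 416 × 1.04850 = 436.18 ppm.

C ≈ 436 ppm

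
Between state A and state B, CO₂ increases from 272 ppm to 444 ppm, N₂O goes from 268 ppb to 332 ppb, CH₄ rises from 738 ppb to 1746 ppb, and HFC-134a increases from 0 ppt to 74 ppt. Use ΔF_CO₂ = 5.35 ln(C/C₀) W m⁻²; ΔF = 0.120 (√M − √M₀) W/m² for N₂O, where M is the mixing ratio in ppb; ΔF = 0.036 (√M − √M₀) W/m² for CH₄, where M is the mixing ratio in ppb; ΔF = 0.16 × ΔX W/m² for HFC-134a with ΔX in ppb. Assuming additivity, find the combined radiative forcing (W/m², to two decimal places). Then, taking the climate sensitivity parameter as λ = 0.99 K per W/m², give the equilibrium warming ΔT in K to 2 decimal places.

CO₂: 5.35 × ln(444/272) = 5.35 × ln(1.63235) = 5.35 × 0.49002 = 2.6216 W/m².
N₂O: 0.120 × (√332 − √268) = 0.120 × (18.2209 − 16.3707) = 0.120 × 1.8502 = 0.2220 W/m².
CH₄: 0.036 × (√1746 − √738) = 0.036 × (41.7852 − 27.1662) = 0.036 × 14.6190 = 0.5263 W/m².
HFC-134a: Δ = 74 − 0 = 74 ppt = 0.074 ppb; ΔF = 0.16 × 0.074 = 0.0118 W/m².
Total ΔF = 2.6216 + 0.2220 + 0.5263 + 0.0118 = 3.3817 W/m².
ΔT = λ ΔF = 0.99 × 3.38 = 3.3462 K.

ΔF = 3.38 W/m²; ΔT = 3.35 K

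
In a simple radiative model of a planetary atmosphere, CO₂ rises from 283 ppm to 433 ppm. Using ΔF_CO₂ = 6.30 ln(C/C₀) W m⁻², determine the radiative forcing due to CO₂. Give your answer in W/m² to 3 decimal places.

CO₂ absorption bands are partially saturated, so forcing scales with the logarithm of the concentration ratio.
CO₂: 6.30 × ln(433/283) = 6.30 × ln(1.53004) = 6.30 × 0.42529 = 2.6793 W/m².

ΔF = 2.679 W/m²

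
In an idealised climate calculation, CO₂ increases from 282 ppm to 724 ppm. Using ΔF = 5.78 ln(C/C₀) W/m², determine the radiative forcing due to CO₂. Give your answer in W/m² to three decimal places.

CO₂ absorption bands are partially saturated, so forcing scales with the logarithm of the concentration ratio.
CO₂: 5.78 × ln(724/282) = 5.78 × ln(2.56738) = 5.78 × 0.94289 = 5.4499 W/m².

ΔF = 5.450 W/m²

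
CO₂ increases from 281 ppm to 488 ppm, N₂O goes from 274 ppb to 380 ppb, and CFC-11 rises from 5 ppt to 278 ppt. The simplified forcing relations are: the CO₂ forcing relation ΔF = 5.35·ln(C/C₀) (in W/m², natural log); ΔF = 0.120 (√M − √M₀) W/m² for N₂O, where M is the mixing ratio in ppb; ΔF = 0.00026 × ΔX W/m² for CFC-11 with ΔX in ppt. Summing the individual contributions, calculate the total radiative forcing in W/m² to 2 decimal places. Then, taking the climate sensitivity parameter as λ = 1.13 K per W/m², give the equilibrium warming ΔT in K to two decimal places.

CO₂: 5.35 × ln(488/281) = 5.35 × ln(1.73665) = 5.35 × 0.55196 = 2.9530 W/m².
N₂O: 0.120 × (√380 − √274) = 0.120 × (19.4936 − 16.5529) = 0.120 × 2.9407 = 0.3529 W/m².
CFC-11: ΔF = 0.00026 × (278 − 5) = 0.00026 × 273 = 0.0710 W/m².
Total ΔF = 2.9530 + 0.3529 + 0.0710 = 3.3769 W/m².
ΔT = λ ΔF = 1.13 × 3.38 = 3.8194 K.

ΔF = 3.38 W/m²; ΔT = 3.82 K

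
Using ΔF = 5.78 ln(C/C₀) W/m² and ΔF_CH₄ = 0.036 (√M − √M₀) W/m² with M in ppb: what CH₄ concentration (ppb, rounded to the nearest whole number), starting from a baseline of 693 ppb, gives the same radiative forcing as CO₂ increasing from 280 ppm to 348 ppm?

M ≈ 3749 ppb

CO₂ forcing: 5.78 × ln(348/280) = 5.78 × 0.217413 = 1.25665 W/m².
Set 0.036(√M − √693) = 1.25665: √M = 1.25665/0.036 + √693 = 34.9069 + 26.3249 = 61.2318.
M = (61.2318)² = 3749.33 ppb.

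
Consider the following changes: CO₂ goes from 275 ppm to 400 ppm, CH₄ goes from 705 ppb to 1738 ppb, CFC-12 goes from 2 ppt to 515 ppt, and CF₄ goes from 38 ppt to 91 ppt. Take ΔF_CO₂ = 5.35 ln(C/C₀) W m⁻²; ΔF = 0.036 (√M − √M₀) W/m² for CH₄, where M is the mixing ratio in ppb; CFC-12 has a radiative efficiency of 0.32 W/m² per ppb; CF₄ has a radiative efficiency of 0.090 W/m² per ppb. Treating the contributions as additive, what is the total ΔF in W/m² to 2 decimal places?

CO₂: 5.35 × ln(400/275) = 5.35 × ln(1.45455) = 5.35 × 0.37470 = 2.0046 W/m².
CH₄: 0.036 × (√1738 − √705) = 0.036 × (41.6893 − 26.5518) = 0.036 × 15.1375 = 0.5450 W/m².
CFC-12: Δ = 515 − 2 = 513 ppt = 0.513 ppb; ΔF = 0.32 × 0.513 = 0.1642 W/m².
CF₄: Δ = 91 − 38 = 53 ppt = 0.053 ppb; ΔF = 0.090 × 0.053 = 0.0048 W/m².
Total ΔF = 2.0046 + 0.5450 + 0.1642 + 0.0048 = 2.7186 W/m².

ΔF = 2.72 W/m²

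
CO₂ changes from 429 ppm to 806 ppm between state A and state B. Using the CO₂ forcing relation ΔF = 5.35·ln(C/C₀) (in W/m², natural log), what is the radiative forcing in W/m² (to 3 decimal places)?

CO₂ absorption bands are partially saturated, so forcing scales with the logarithm of the concentration ratio.
CO₂: 5.35 × ln(806/429) = 5.35 × ln(1.87879) = 5.35 × 0.63063 = 3.3739 W/m².

ΔF = 3.374 W/m²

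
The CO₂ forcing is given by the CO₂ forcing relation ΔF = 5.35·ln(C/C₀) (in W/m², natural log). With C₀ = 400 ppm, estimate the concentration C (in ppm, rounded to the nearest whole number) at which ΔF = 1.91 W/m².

C ≈ 572 ppm

Set 5.35 ln(C/400) = 1.91, so ln(C/400) = 1.91/5.35 = 0.35701.
Then C/400 = e^0.35701 = 1.42905, giving C = 400 × 1.42905 = 571.62 ppm.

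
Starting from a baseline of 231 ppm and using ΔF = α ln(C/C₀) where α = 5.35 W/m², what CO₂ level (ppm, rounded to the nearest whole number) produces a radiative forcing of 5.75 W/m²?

Set 5.35 ln(C/231) = 5.75, so ln(C/231) = 5.75/5.35 = 1.07477.
Then C/231 = e^1.07477 = 2.92932, giving C = 231 × 2.92932 = 676.67 ppm.

C ≈ 677 ppm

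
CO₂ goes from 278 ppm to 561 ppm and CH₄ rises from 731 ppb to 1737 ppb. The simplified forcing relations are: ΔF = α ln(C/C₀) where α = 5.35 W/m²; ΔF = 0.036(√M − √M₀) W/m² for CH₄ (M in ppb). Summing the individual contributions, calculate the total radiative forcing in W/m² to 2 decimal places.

CO₂: 5.35 × ln(561/278) = 5.35 × ln(2.01799) = 5.35 × 0.70210 = 3.7562 W/m².
CH₄: 0.036 × (√1737 − √731) = 0.036 × (41.6773 − 27.0370) = 0.036 × 14.6403 = 0.5271 W/m².
Total ΔF = 3.7562 + 0.5271 = 4.2833 W/m².

ΔF = 4.28 W/m²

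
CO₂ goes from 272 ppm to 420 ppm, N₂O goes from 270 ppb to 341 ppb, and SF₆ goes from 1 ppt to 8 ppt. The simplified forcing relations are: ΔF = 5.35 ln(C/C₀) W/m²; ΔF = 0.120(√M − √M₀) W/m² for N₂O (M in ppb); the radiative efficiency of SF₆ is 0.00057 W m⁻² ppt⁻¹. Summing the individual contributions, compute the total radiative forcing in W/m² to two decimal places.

CO₂: 5.35 × ln(420/272) = 5.35 × ln(1.54412) = 5.35 × 0.43445 = 2.3243 W/m².
N₂O: 0.120 × (√341 − √270) = 0.120 × (18.4662 − 16.4317) = 0.120 × 2.0345 = 0.2441 W/m².
SF₆: ΔF = 0.00057 × (8 − 1) = 0.00057 × 7 = 0.0040 W/m².
Total ΔF = 2.3243 + 0.2441 + 0.0040 = 2.5724 W/m².

ΔF = 2.57 W/m²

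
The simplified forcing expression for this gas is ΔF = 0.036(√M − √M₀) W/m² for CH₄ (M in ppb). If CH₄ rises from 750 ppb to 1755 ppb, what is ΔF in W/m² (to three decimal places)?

CH₄: 0.036 × (√1755 − √750) = 0.036 × (41.8927 − 27.3861) = 0.036 × 14.5066 = 0.5222 W/m².

ΔF = 0.522 W/m²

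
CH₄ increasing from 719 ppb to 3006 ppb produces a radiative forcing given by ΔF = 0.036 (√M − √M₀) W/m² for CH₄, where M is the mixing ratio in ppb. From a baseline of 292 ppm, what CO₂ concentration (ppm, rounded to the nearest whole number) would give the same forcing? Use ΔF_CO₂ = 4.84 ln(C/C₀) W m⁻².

C ≈ 360 ppm

CH₄ forcing: 0.036 × (√3006 − √719) = 0.036 × (54.8270 − 26.8142) = 0.036 × 28.0128 = 1.00846 W/m².
Set 4.84 ln(C/292) = 1.00846: ln(C/292) = 1.00846/4.84 = 0.20836, so C = 292 × e^0.20836 = 292 × 1.23166 = 359.64 ppm.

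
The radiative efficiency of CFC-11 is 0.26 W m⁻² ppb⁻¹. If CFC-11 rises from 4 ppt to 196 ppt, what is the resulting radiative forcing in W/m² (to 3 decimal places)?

ΔF = 0.050 W/m²

CFC-11: Δ = 196 − 4 = 192 ppt = 0.192 ppb; ΔF = 0.26 × 0.192 = 0.0499 W/m².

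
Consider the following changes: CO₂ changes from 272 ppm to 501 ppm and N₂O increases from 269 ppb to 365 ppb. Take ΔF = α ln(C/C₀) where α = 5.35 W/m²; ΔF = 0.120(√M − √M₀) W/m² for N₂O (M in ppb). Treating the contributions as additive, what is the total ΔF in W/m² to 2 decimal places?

ΔF = 3.59 W/m²

CO₂: 5.35 × ln(501/272) = 5.35 × ln(1.84191) = 5.35 × 0.61080 = 3.2678 W/m².
N₂O: 0.120 × (√365 − √269) = 0.120 × (19.1050 − 16.4012) = 0.120 × 2.7038 = 0.3245 W/m².
Total ΔF = 3.2678 + 0.3245 = 3.5923 W/m².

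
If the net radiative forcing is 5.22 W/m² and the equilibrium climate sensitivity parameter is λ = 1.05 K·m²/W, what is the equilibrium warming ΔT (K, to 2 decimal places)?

ΔT = λ ΔF = 1.05 × 5.22 = 5.4810 K.

ΔT = 5.48 K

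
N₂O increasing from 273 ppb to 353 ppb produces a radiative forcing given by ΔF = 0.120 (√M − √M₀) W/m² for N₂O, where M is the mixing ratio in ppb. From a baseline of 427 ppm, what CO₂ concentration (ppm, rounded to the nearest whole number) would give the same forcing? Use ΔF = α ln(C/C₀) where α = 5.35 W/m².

N₂O forcing: 0.120 × (√353 − √273) = 0.120 × (18.7883 − 16.5227) = 0.120 × 2.2656 = 0.27187 W/m².
Set 5.35 ln(C/427) = 0.27187: ln(C/427) = 0.27187/5.35 = 0.05082, so C = 427 × e^0.05082 = 427 × 1.05213 = 449.26 ppm.

C ≈ 449 ppm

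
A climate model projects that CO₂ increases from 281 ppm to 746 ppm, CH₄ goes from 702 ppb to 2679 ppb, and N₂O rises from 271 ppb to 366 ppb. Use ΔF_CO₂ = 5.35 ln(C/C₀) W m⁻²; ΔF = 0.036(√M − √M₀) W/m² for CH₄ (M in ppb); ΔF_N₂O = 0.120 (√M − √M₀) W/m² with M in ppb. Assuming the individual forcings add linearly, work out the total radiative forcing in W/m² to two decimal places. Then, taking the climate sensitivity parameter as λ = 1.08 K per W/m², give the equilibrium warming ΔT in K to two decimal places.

CO₂: 5.35 × ln(746/281) = 5.35 × ln(2.65480) = 5.35 × 0.97637 = 5.2236 W/m².
CH₄: 0.036 × (√2679 − √702) = 0.036 × (51.7591 − 26.4953) = 0.036 × 25.2638 = 0.9095 W/m².
N₂O: 0.120 × (√366 − √271) = 0.120 × (19.1311 − 16.4621) = 0.120 × 2.6690 = 0.3203 W/m².
Total ΔF = 5.2236 + 0.9095 + 0.3203 = 6.4534 W/m².
ΔT = λ ΔF = 1.08 × 6.45 = 6.9660 K.

ΔF = 6.45 W/m²; ΔT = 6.97 K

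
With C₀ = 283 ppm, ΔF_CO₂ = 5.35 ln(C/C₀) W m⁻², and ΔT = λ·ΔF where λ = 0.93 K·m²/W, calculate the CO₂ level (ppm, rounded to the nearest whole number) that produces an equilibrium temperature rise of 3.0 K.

Required forcing: ΔF = ΔT/λ = 3.0/0.93 = 3.2258 W/m².
Then ln(C/283) = ΔF/5.35 = 3.2258/5.35 = 0.60295.
So C = 283 × e^0.60295 = 283 × 1.82750 = 517.18 ppm.

C ≈ 517 ppm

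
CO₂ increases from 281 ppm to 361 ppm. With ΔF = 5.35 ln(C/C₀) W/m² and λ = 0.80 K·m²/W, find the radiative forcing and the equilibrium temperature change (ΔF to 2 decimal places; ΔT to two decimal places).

CO₂: 5.35 × ln(361/281) = 5.35 × ln(1.28470) = 5.35 × 0.25053 = 1.3403 W/m².
ΔT = λ ΔF = 0.80 × 1.34 = 1.0720 K.

ΔF = 1.34 W/m²; ΔT = 1.07 K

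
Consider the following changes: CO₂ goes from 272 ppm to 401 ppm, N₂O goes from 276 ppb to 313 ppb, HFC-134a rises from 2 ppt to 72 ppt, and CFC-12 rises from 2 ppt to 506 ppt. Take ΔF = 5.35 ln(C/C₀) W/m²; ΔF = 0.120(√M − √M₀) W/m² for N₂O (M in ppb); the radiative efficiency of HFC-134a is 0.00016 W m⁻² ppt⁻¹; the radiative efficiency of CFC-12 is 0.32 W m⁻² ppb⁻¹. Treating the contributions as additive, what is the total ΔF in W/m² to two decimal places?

CO₂: 5.35 × ln(401/272) = 5.35 × ln(1.47426) = 5.35 × 0.38816 = 2.0767 W/m².
N₂O: 0.120 × (√313 − √276) = 0.120 × (17.6918 − 16.6132) = 0.120 × 1.0786 = 0.1294 W/m².
HFC-134a: ΔF = 0.00016 × (72 − 2) = 0.00016 × 70 = 0.0112 W/m².
CFC-12: Δ = 506 − 2 = 504 ppt = 0.504 ppb; ΔF = 0.32 × 0.504 = 0.1613 W/m².
Total ΔF = 2.0767 + 0.1294 + 0.0112 + 0.1613 = 2.3786 W/m².

ΔF = 2.38 W/m²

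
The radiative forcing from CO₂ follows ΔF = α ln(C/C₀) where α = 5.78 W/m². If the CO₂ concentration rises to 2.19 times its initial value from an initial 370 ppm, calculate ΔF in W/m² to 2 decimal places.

ΔF = 4.53 W/m²

Because the forcing depends only on the ratio C/C₀, the initial concentration does not enter.
ΔF = 5.78 × ln(2.19) = 5.78 × 0.78390 = 4.5309 W/m².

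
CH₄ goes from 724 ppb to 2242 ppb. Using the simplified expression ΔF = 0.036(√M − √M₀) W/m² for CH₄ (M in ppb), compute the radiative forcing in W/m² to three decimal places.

ΔF = 0.736 W/m²

CH₄: 0.036 × (√2242 − √724) = 0.036 × (47.3498 − 26.9072) = 0.036 × 20.4426 = 0.7359 W/m².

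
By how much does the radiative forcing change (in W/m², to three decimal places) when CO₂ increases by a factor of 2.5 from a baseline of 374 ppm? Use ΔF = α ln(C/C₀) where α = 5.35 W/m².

ΔF = 4.902 W/m²

Because the forcing depends only on the ratio C/C₀, the initial concentration does not enter.
ΔF = 5.35 × ln(2.5) = 5.35 × 0.91629 = 4.9022 W/m².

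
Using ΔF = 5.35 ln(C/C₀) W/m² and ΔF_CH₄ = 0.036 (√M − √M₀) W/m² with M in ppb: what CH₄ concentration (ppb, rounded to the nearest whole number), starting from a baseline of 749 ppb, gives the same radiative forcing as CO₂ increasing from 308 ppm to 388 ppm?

CO₂ forcing: 5.35 × ln(388/308) = 5.35 × 0.230906 = 1.23535 W/m².
Set 0.036(√M − √749) = 1.23535: √M = 1.23535/0.036 + √749 = 34.3153 + 27.3679 = 61.6832.
M = (61.6832)² = 3804.82 ppb.

M ≈ 3805 ppb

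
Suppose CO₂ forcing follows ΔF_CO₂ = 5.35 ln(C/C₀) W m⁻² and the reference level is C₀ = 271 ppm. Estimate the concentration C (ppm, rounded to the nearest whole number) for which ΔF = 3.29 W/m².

Set 5.35 ln(C/271) = 3.29, so ln(C/271) = 3.29/5.35 = 0.61495.
Then C/271 = e^0.61495 = 1.84956, giving C = 271 × 1.84956 = 501.23 ppm.

C ≈ 501 ppm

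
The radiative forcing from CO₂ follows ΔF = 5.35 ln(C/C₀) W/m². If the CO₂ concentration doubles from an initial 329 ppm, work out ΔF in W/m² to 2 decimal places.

ΔF = 3.71 W/m²

ΔF = 5.35 × ln(2) = 5.35 × 0.69315 = 3.7084 W/m².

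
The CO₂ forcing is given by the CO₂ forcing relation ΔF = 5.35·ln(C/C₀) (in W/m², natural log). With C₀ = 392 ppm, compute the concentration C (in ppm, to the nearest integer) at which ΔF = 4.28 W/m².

C ≈ 872 ppm

Set 5.35 ln(C/392) = 4.28, so ln(C/392) = 4.28/5.35 = 0.80000.
Then C/392 = e^0.80000 = 2.22554, giving C = 392 × 2.22554 = 872.41 ppm.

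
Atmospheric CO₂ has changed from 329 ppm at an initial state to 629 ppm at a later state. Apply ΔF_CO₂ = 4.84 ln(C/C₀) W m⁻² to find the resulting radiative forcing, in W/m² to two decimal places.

CO₂: 4.84 × ln(629/329) = 4.84 × ln(1.91185) = 4.84 × 0.64807 = 3.1367 W/m².

ΔF = 3.14 W/m²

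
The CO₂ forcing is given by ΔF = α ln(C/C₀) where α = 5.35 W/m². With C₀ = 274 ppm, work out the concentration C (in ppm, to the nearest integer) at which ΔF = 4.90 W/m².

Set 5.35 ln(C/274) = 4.90, so ln(C/274) = 4.90/5.35 = 0.91589.
Then C/274 = e^0.91589 = 2.49900, giving C = 274 × 2.49900 = 684.73 ppm.

C ≈ 685 ppm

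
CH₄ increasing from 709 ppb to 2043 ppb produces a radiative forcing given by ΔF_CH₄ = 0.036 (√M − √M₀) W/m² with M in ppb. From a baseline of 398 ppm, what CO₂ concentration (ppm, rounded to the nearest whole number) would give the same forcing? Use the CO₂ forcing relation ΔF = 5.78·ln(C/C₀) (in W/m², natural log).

CH₄ forcing: 0.036 × (√2043 − √709) = 0.036 × (45.1996 − 26.6271) = 0.036 × 18.5725 = 0.66861 W/m².
Set 5.78 ln(C/398) = 0.66861: ln(C/398) = 0.66861/5.78 = 0.11568, so C = 398 × e^0.11568 = 398 × 1.12264 = 446.81 ppm.

C ≈ 447 ppm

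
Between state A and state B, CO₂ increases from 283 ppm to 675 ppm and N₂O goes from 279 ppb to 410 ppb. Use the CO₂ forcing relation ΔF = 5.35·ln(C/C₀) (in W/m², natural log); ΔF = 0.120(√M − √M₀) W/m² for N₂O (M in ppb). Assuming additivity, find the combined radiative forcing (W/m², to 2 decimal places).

ΔF = 5.08 W/m²

CO₂: 5.35 × ln(675/283) = 5.35 × ln(2.38516) = 5.35 × 0.86927 = 4.6506 W/m².
N₂O: 0.120 × (√410 − √279) = 0.120 × (20.2485 − 16.7033) = 0.120 × 3.5452 = 0.4254 W/m².
Total ΔF = 4.6506 + 0.4254 = 5.0760 W/m².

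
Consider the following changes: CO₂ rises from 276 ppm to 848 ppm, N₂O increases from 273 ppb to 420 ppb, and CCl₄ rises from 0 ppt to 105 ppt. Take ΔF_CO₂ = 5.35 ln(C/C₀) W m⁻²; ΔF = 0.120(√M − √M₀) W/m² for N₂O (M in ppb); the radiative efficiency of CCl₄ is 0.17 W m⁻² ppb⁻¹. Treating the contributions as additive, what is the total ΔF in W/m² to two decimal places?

CO₂: 5.35 × ln(848/276) = 5.35 × ln(3.07246) = 5.35 × 1.12248 = 6.0053 W/m².
N₂O: 0.120 × (√420 − √273) = 0.120 × (20.4939 − 16.5227) = 0.120 × 3.9712 = 0.4765 W/m².
CCl₄: Δ = 105 − 0 = 105 ppt = 0.105 ppb; ΔF = 0.17 × 0.105 = 0.0179 W/m².
Total ΔF = 6.0053 + 0.4765 + 0.0179 = 6.4997 W/m².

ΔF = 6.50 W/m²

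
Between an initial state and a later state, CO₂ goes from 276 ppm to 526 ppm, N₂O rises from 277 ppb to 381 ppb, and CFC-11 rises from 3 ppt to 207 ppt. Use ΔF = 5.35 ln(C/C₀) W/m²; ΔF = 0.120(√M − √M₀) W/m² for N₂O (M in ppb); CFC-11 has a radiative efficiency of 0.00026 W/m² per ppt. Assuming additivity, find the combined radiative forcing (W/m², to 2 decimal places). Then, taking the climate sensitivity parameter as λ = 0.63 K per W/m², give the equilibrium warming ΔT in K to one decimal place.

ΔF = 3.85 W/m²; ΔT = 2.4 K

CO₂: 5.35 × ln(526/276) = 5.35 × ln(1.90580) = 5.35 × 0.64490 = 3.4502 W/m².
N₂O: 0.120 × (√381 − √277) = 0.120 × (19.5192 − 16.6433) = 0.120 × 2.8759 = 0.3451 W/m².
CFC-11: ΔF = 0.00026 × (207 − 3) = 0.00026 × 204 = 0.0530 W/m².
Total ΔF = 3.4502 + 0.3451 + 0.0530 = 3.8483 W/m².
ΔT = λ ΔF = 0.63 × 3.85 = 2.4255 K.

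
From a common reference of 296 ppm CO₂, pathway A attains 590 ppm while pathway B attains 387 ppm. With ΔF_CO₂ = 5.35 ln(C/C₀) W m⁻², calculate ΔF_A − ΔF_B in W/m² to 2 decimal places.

ΔF_A − ΔF_B = 2.26 W/m²

ΔF_A = 5.35 ln(590/296) = 5.35 × 0.68976 = 3.6902 W/m².
ΔF_B = 5.35 ln(387/296) = 5.35 × 0.26807 = 1.4342 W/m².
Difference: 3.6902 − 1.4342 = 2.2560 W/m².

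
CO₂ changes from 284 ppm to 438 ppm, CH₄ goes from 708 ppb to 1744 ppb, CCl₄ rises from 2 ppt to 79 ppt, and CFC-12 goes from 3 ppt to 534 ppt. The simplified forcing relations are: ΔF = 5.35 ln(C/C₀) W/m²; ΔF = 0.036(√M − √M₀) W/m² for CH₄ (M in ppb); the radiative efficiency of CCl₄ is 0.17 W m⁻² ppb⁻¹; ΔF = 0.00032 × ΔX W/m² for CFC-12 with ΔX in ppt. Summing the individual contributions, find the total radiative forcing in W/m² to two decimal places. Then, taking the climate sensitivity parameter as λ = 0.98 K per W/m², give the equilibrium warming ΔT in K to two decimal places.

ΔF = 3.05 W/m²; ΔT = 2.99 K

CO₂: 5.35 × ln(438/284) = 5.35 × ln(1.54225) = 5.35 × 0.43324 = 2.3178 W/m².
CH₄: 0.036 × (√1744 − √708) = 0.036 × (41.7612 − 26.6083) = 0.036 × 15.1529 = 0.5455 W/m².
CCl₄: Δ = 79 − 2 = 77 ppt = 0.077 ppb; ΔF = 0.17 × 0.077 = 0.0131 W/m².
CFC-12: ΔF = 0.00032 × (534 − 3) = 0.00032 × 531 = 0.1699 W/m².
Total ΔF = 2.3178 + 0.5455 + 0.0131 + 0.1699 = 3.0463 W/m².
ΔT = λ ΔF = 0.98 × 3.05 = 2.9890 K.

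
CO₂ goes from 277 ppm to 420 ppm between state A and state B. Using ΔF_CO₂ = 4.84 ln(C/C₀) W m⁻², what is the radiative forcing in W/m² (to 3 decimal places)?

CO₂: 4.84 × ln(420/277) = 4.84 × ln(1.51625) = 4.84 × 0.41624 = 2.0146 W/m².

ΔF = 2.015 W/m²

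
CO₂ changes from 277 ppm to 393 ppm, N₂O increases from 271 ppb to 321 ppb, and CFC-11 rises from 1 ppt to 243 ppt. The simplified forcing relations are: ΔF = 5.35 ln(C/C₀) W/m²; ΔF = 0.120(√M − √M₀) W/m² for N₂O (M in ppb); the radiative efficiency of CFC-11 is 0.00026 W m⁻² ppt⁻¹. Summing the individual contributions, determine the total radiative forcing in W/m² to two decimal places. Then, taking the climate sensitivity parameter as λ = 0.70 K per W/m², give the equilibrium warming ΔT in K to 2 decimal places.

CO₂: 5.35 × ln(393/277) = 5.35 × ln(1.41877) = 5.35 × 0.34979 = 1.8714 W/m².
N₂O: 0.120 × (√321 − √271) = 0.120 × (17.9165 − 16.4621) = 0.120 × 1.4544 = 0.1745 W/m².
CFC-11: ΔF = 0.00026 × (243 − 1) = 0.00026 × 242 = 0.0629 W/m².
Total ΔF = 1.8714 + 0.1745 + 0.0629 = 2.1088 W/m².
ΔT = λ ΔF = 0.70 × 2.11 = 1.4770 K.

ΔF = 2.11 W/m²; ΔT = 1.48 K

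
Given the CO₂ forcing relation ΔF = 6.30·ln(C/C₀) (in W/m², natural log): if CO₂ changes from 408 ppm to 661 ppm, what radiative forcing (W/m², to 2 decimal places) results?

CO₂: 6.30 × ln(661/408) = 6.30 × ln(1.62010) = 6.30 × 0.48249 = 3.0397 W/m².

ΔF = 3.04 W/m²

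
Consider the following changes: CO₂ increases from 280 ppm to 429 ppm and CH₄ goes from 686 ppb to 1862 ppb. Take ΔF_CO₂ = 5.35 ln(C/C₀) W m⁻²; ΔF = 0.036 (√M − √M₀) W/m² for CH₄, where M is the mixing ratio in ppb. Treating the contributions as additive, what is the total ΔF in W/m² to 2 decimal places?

ΔF = 2.89 W/m²

CO₂: 5.35 × ln(429/280) = 5.35 × ln(1.53214) = 5.35 × 0.42667 = 2.2827 W/m².
CH₄: 0.036 × (√1862 − √686) = 0.036 × (43.1509 − 26.1916) = 0.036 × 16.9593 = 0.6105 W/m².
Total ΔF = 2.2827 + 0.6105 = 2.8932 W/m².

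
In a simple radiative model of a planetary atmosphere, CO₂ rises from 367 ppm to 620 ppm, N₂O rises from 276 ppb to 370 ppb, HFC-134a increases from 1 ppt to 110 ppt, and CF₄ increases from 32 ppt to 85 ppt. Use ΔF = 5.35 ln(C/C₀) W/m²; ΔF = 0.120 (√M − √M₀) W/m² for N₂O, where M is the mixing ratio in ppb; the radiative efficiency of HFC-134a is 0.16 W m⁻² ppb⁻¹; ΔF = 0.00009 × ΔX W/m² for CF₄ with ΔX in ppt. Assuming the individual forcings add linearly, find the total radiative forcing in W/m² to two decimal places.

CO₂: 5.35 × ln(620/367) = 5.35 × ln(1.68937) = 5.35 × 0.52436 = 2.8053 W/m².
N₂O: 0.120 × (√370 − √276) = 0.120 × (19.2354 − 16.6132) = 0.120 × 2.6222 = 0.3147 W/m².
HFC-134a: Δ = 110 − 1 = 109 ppt = 0.109 ppb; ΔF = 0.16 × 0.109 = 0.0174 W/m².
CF₄: ΔF = 0.00009 × (85 − 32) = 0.00009 × 53 = 0.0048 W/m².
Total ΔF = 2.8053 + 0.3147 + 0.0174 + 0.0048 = 3.1422 W/m².

ΔF = 3.14 W/m²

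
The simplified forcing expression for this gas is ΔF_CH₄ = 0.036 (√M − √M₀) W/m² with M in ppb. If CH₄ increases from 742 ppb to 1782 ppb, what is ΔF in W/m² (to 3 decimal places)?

CH₄: 0.036 × (√1782 − √742) = 0.036 × (42.2137 − 27.2397) = 0.036 × 14.9740 = 0.5391 W/m².

ΔF = 0.539 W/m²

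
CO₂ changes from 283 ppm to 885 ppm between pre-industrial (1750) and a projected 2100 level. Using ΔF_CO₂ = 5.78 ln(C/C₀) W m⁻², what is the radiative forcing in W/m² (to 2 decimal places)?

ΔF = 6.59 W/m²

CO₂: 5.78 × ln(885/283) = 5.78 × ln(3.12721) = 5.78 × 1.14014 = 6.5900 W/m².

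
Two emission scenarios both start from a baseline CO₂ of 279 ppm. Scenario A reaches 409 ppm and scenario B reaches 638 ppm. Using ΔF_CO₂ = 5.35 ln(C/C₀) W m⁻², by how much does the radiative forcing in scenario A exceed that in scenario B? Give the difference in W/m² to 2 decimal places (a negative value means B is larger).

ΔF_A − ΔF_B = -2.38 W/m²

ΔF_A = 5.35 ln(409/279) = 5.35 × 0.38250 = 2.0464 W/m².
ΔF_B = 5.35 ln(638/279) = 5.35 × 0.82713 = 4.4251 W/m².
Difference: 2.0464 − 4.4251 = -2.3787 W/m².
(Equivalently, ΔF_A − ΔF_B = 5.35 ln(409/638) = 5.35 × -0.44462 = -2.3787 W/m².)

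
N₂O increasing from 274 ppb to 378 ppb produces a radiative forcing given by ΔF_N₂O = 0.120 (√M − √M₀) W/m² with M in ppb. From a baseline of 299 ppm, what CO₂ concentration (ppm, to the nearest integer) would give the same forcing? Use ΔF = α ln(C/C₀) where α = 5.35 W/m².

C ≈ 319 ppm

N₂O forcing: 0.120 × (√378 − √274) = 0.120 × (19.4422 − 16.5529) = 0.120 × 2.8893 = 0.34672 W/m².
Set 5.35 ln(C/299) = 0.34672: ln(C/299) = 0.34672/5.35 = 0.06481, so C = 299 × e^0.06481 = 299 × 1.06696 = 319.02 ppm.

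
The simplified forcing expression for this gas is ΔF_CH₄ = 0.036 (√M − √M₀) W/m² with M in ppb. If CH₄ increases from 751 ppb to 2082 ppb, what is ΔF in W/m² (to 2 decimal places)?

ΔF = 0.66 W/m²

CH₄: 0.036 × (√2082 − √751) = 0.036 × (45.6289 − 27.4044) = 0.036 × 18.2245 = 0.6561 W/m².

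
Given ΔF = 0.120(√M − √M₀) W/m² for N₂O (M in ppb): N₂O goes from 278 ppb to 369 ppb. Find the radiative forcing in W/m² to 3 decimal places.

N₂O: 0.120 × (√369 − √278) = 0.120 × (19.2094 − 16.6733) = 0.120 × 2.5361 = 0.3043 W/m².

ΔF = 0.304 W/m²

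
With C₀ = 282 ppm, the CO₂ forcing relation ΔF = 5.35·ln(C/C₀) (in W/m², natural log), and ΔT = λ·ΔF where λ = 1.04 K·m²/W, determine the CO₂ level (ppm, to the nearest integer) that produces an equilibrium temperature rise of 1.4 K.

Required forcing: ΔF = ΔT/λ = 1.4/1.04 = 1.3462 W/m².
Then ln(C/282) = ΔF/5.35 = 1.3462/5.35 = 0.25163.
So C = 282 × e^0.25163 = 282 × 1.28612 = 362.69 ppm.

C ≈ 363 ppm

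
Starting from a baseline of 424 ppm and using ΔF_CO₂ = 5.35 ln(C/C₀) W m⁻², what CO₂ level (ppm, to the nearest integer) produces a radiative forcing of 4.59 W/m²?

C ≈ 1000 ppm

Set 5.35 ln(C/424) = 4.59, so ln(C/424) = 4.59/5.35 = 0.85794.
Then C/424 = e^0.85794 = 2.35830, giving C = 424 × 2.35830 = 999.92 ppm.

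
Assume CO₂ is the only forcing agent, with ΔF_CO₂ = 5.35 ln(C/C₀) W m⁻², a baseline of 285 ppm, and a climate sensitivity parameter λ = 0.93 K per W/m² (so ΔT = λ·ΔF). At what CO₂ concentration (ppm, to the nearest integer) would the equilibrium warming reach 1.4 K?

Required forcing: ΔF = ΔT/λ = 1.4/0.93 = 1.5054 W/m².
Then ln(C/285) = ΔF/5.35 = 1.5054/5.35 = 0.28138.
So C = 285 × e^0.28138 = 285 × 1.32496 = 377.61 ppm.

C ≈ 378 ppm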